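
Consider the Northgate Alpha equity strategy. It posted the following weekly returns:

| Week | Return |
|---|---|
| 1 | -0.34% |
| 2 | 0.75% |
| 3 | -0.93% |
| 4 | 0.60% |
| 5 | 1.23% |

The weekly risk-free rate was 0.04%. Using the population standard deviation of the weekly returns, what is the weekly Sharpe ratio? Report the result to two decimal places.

Mean return r̄ = 1.310 / 5 = 0.2620%
Σ(r − r̄)² = 3.0727; population σ = √(3.0727/5) = 0.7839%
Sharpe = (r̄ − rf) / σ = (0.2620 − 0.04) / 0.7839 = 0.2220 / 0.7839 = 0.2832

0.28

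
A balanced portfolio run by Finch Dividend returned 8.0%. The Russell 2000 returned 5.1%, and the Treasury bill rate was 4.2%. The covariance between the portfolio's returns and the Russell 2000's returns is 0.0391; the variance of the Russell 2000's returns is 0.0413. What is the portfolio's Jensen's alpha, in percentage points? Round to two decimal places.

β = Cov / Var = 0.0391 / 0.0413 = 0.9467
E[R] = Rf + β(Rm − Rf) = 4.2% + 0.9467 × (5.1% − 4.2%) = 5.0520%
α = Rp − E[R] = 8.0% − 5.0520% = 2.9480

2.95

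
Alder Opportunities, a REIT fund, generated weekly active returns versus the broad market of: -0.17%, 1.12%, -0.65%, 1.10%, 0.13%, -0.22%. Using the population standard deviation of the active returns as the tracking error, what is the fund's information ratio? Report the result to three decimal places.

Mean return r̄ = 1.310 / 6 = 0.2183%
Population std dev = √[2.6951 / 6] = 0.6702%
IR = r̄ / tracking error = 0.2183 / 0.6702 = 0.3257

0.326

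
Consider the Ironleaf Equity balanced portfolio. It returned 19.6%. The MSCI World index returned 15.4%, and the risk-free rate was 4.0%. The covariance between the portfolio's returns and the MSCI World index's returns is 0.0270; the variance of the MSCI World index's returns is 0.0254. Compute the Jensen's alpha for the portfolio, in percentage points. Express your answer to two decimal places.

β = Cov / Var = 0.0270 / 0.0254 = 1.0630
E[R] = Rf + β(Rm − Rf) = 4.0% + 1.0630 × (15.4% − 4.0%) = 16.1182%
α = Rp − E[R] = 19.6% − 16.1182% = 3.4818

3.48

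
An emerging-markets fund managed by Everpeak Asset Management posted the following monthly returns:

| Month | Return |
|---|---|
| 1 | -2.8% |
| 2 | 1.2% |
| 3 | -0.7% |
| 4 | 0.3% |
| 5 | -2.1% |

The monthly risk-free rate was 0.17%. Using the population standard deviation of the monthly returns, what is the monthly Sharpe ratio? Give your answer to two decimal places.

-0.67

r̄ = (-2.8 + 1.2 − 0.7 + 0.3 − 2.1) / 5 = -0.8200%
Σ(r − r̄)² = (-2.8 − (-0.8200))² + (1.2 − (-0.8200))² + … = 10.9080
σ = √[10.9080 / 5] = 1.4770%
Sharpe = (r̄ − rf) / σ = (-0.8200 − 0.17) / 1.4770 = -0.9900 / 1.4770 = -0.6703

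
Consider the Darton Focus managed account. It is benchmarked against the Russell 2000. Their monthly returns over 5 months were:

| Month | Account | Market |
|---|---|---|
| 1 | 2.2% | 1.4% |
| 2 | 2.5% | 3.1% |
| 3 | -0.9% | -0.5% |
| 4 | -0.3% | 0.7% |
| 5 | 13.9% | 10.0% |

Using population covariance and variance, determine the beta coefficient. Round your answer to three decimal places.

r̄p = 3.4800%,  r̄m = 2.9400%
Cov = Σ(rp − r̄p)(rm − r̄m) / 5 = 19.7828
Var(rm) = Σ(rm − r̄m)² / 5 = 13.8184
β = Cov / Var = 19.7828 / 13.8184 = 1.4316

1.432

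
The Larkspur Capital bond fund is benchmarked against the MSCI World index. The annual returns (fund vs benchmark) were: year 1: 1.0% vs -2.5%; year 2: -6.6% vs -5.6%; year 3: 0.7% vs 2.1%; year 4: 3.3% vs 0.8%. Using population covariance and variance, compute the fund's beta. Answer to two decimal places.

1.02

r̄p = -0.4000%,  r̄m = -1.3000%
Cov = Σ(rp − r̄p)(rm − r̄m) / 4 = 9.1225
Var(rm) = Σ(rm − r̄m)² / 4 = 8.9750
β = Cov / Var = 9.1225 / 8.9750 = 1.0164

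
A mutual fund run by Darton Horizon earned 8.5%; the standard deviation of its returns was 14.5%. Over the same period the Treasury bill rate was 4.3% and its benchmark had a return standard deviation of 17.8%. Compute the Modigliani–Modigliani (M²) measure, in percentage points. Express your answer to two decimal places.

9.46

Sharpe = (Rp − Rf) / σp = (8.5% − 4.3%) / 14.5% = 0.2897
M² = Rf + Sharpe × σm = 4.3% + 0.2897 × 17.8% = 9.4567%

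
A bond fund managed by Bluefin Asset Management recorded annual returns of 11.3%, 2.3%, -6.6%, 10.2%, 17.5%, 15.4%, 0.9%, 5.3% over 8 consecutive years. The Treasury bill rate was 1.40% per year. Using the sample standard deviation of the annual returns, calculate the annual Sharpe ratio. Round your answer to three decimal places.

Mean return r̄ = 56.30 / 8 = 7.0375%
Σ(r − r̄)² = (11.3 − 7.0375)² + (2.3 − 7.0375)² + … = 456.6788
sample σ = √(456.6788 / 7) = √65.2398 = 8.0771%
Sharpe = (r̄ − rf) / σ = (7.0375 − 1.4) / 8.0771 = 5.6375 / 8.0771 = 0.6980

0.698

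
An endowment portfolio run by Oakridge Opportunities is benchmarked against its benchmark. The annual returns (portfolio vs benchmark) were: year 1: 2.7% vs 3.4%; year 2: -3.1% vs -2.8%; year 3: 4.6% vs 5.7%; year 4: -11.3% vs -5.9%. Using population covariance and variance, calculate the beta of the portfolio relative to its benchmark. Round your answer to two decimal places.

1.29

r̄p = -1.7750%,  r̄m = 0.1000%
Cov = Σ(rp − r̄p)(rm − r̄m) / 4 = 27.8650
Var(rm) = Σ(rm − r̄m)² / 4 = 21.6650
β = Cov / Var = 27.8650 / 21.6650 = 1.2862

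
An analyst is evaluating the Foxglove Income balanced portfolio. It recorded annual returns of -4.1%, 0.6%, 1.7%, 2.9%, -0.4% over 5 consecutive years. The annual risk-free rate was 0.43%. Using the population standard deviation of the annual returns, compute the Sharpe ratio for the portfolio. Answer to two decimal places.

-0.12

r̄ = (-4.1 + 0.6 + 1.7 + 2.9 − 0.4) / 5 = 0.1400%
Σ(r − r̄)² = 28.5320; population σ = √(28.5320/5) = 2.3888%
Sharpe = (r̄ − rf) / σ = (0.1400 − 0.43) / 2.3888 = -0.2900 / 2.3888 = -0.1214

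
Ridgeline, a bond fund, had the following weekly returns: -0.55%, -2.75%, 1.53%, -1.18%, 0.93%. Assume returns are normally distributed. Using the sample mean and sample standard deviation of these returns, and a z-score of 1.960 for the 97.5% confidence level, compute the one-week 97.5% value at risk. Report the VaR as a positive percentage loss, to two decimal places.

r̄ = (-0.55 − 2.75 + 1.53 − 1.18 + 0.93) / 5 = -0.4040%
Σ(r − r̄)² = (-0.55 − (-0.4040))² + (-2.75 − (-0.4040))² + (1.53 − (-0.4040))² + … = 11.6471
σ = √[11.6471 / 4] = 1.7064%
VaR = −(r̄ − z·σ) = −(-0.4040 − 1.960 × 1.7064) = −(-3.7485) = 3.7485%

3.75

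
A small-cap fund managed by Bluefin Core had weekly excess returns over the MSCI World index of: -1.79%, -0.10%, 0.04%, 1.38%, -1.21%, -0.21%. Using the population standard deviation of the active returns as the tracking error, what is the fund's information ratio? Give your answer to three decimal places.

r̄ = (-1.79 − 0.1 + 0.04 + 1.38 − 1.21 − 0.21) / 6 = -0.3150%
Population std dev = √[6.0330 / 6] = 1.0027%
IR = r̄ / tracking error = -0.3150 / 1.0027 = -0.3142

-0.314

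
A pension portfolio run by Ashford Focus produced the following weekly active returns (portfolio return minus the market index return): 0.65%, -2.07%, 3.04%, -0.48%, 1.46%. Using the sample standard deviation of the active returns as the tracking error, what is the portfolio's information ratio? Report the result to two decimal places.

0.27

μ = (0.65 − 2.07 + 3.04 − 0.48 + 1.46) / 5 = 0.5200%
Σ(r − μ)² = (0.65 − 0.5200)² + (-2.07 − 0.5200)² + … = 14.9590
σ = √[14.9590 / 4] = 1.9338%
IR = μ / tracking error = 0.5200 / 1.9338 = 0.2689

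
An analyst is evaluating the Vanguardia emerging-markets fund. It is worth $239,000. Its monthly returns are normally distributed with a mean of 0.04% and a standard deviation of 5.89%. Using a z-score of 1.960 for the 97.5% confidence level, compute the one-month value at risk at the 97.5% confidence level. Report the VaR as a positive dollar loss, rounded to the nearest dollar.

$27,496

Return at the 97.5% tail: μ − z·σ = 0.04% − 1.960 × 5.89% = 0.04 − 11.5444 = -11.5044%
VaR = −(-11.5044%) × $239,000 = 11.5044% × $239,000 = $27,496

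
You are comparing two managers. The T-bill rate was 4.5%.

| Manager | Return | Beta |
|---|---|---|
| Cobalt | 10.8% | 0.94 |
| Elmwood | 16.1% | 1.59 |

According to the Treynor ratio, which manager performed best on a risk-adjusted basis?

Cobalt: Treynor = (10.8% − 4.5%) / 0.94 = 6.702
Elmwood: Treynor = (16.1% − 4.5%) / 1.59 = 7.296
Highest: Elmwood (7.296).

Elmwood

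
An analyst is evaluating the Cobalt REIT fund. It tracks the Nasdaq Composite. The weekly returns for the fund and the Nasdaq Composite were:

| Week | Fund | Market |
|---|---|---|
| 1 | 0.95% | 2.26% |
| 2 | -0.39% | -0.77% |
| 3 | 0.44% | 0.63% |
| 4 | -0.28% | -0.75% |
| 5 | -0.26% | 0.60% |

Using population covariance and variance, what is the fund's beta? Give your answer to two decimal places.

0.42

r̄p = 0.0920%,  r̄m = 0.3940%
Cov = Σ(rp − r̄p)(rm − r̄m) / 5 = 0.5195
Var(rm) = Σ(rm − r̄m)² / 5 = 1.2487
β = Cov / Var = 0.5195 / 1.2487 = 0.4160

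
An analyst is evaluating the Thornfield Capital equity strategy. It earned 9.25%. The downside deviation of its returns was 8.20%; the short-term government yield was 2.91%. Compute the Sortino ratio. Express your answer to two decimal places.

0.77

Sortino = (Rp − Rf) / σd = (9.25% − 2.91%) / 8.20% = 6.34% / 8.20% = 0.7732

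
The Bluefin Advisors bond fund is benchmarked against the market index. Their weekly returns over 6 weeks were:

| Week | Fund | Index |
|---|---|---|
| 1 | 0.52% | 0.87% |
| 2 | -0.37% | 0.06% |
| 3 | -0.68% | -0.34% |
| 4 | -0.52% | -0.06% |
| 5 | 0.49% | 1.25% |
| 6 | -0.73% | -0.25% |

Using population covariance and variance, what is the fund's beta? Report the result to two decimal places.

0.86

r̄p = -0.2150%,  r̄m = 0.2550%
Cov = Σ(rp − r̄p)(rm − r̄m) / 6 = 0.3028
Var(rm) = Σ(rm − r̄m)² / 6 = 0.3524
β = Cov / Var = 0.3028 / 0.3524 = 0.8593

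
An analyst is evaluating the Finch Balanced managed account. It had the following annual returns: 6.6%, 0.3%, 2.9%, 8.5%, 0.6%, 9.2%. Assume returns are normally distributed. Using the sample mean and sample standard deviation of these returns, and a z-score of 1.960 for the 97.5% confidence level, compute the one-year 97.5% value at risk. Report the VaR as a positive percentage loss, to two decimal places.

3.04

Mean return r̄ = 28.10 / 6 = 4.6833%
Σ(r − r̄)² = (6.6 − 4.6833)² + (0.3 − 4.6833)² + (2.9 − 4.6833)² + … = 77.7083
sample σ = √(77.7083 / 5) = √15.5417 = 3.9423%
VaR = −(r̄ − z·σ) = −(4.6833 − 1.960 × 3.9423) = −(-3.0436) = 3.0436%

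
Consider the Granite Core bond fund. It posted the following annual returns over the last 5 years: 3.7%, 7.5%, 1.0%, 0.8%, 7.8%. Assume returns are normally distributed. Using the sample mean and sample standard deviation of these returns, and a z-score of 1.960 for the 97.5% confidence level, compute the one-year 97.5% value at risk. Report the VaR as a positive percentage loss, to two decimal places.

μ = (3.7 + 7.5 + 1 + 0.8 + 7.8) / 5 = 4.1600%
Σ(r − μ)² = (3.7 − 4.1600)² + (7.5 − 4.1600)² + (1 − 4.1600)² + … = 45.8920
σ = √[45.8920 / 4] = 3.3872%
VaR = −(μ − z·σ) = −(4.1600 − 1.960 × 3.3872) = −(-2.4789) = 2.4789%

2.48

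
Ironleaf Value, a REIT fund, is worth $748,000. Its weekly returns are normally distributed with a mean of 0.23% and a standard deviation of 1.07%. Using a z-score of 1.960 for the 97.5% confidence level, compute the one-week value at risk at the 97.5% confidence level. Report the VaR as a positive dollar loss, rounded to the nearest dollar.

Return at the 97.5% tail: μ − z·σ = 0.23% − 1.960 × 1.07% = 0.23 − 2.0972 = -1.8672%
VaR = −(-1.8672%) × $748,000 = 1.8672% × $748,000 = $13,967

$13,967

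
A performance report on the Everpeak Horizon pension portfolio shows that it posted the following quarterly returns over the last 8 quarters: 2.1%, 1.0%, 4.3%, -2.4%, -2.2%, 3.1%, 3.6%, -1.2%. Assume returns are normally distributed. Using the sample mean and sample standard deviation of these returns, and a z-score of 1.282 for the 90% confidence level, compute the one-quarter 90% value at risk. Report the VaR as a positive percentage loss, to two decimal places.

2.39

Mean return r̄ = 8.30 / 8 = 1.0375%
Σ(r − r̄)² = 49.8988; sample σ = √(49.8988/7) = 2.6699%
VaR = −(r̄ − z·σ) = −(1.0375 − 1.282 × 2.6699) = −(-2.3853) = 2.3853%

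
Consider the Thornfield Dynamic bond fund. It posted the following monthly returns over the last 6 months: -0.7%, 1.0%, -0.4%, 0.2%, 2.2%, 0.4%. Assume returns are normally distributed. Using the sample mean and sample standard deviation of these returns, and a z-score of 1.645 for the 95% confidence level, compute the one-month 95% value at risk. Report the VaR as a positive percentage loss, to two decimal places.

r̄ = (-0.7 + 1 − 0.4 + 0.2 + 2.2 + 0.4) / 6 = 0.4500%
Σ(r − r̄)² = 5.4750; sample σ = √(5.4750/5) = 1.0464%
VaR = −(r̄ − z·σ) = −(0.4500 − 1.645 × 1.0464) = −(-1.2713) = 1.2713%

1.27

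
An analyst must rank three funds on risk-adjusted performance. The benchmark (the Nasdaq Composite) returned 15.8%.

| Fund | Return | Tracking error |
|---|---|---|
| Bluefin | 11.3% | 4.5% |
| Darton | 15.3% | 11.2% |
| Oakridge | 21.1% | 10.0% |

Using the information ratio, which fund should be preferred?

Oakridge

Bluefin: IR = (11.3% − 15.8%) / 4.5% = -1.000
Darton: IR = (15.3% − 15.8%) / 11.2% = -0.045
Oakridge: IR = (21.1% − 15.8%) / 10.0% = 0.530
Highest: Oakridge (0.530).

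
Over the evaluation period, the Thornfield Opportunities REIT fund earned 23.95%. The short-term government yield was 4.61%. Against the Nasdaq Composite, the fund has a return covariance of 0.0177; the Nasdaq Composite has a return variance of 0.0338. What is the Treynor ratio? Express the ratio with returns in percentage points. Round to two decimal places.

36.93

β = Cov / Var = 0.0177 / 0.0338 = 0.5237
Treynor = (Rp − Rf) / β = (23.95% − 4.61%) / 0.5237 = 19.34 / 0.5237 = 36.9295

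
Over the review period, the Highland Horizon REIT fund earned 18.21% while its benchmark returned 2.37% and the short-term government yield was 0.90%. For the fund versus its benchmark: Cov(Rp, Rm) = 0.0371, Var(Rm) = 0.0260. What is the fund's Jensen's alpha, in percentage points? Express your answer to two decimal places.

15.21

β = Cov / Var = 0.0371 / 0.0260 = 1.4269
E[R] = Rf + β(Rm − Rf) = 0.90% + 1.4269 × (2.37% − 0.90%) = 2.9975%
α = Rp − E[R] = 18.21% − 2.9975% = 15.2125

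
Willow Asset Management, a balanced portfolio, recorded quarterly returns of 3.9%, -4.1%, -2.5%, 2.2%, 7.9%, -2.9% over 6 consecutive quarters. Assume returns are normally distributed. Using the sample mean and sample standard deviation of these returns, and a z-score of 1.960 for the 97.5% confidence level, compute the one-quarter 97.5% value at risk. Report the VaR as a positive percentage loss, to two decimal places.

8.47

r̄ = (3.9 − 4.1 − 2.5 + 2.2 + 7.9 − 2.9) / 6 = 4.50 / 6 = 0.7500%
Σ(r − r̄)² = (3.9 − 0.7500)² + (-4.1 − 0.7500)² + … = 110.5550
sample σ = √(110.5550 / 5) = √22.1110 = 4.7022%
VaR = −(r̄ − z·σ) = −(0.7500 − 1.960 × 4.7022) = −(-8.4663) = 8.4663%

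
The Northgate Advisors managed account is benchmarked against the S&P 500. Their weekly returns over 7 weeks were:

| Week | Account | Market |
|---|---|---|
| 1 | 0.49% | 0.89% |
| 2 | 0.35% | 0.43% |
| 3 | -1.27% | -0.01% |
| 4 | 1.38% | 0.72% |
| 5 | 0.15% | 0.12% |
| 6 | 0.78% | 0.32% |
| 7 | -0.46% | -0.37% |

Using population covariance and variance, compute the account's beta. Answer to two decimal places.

r̄p = 0.2029%,  r̄m = 0.3000%
Cov = Σ(rp − r̄p)(rm − r̄m) / 7 = 0.2292
Var(rm) = Σ(rm − r̄m)² / 7 = 0.1599
β = Cov / Var = 0.2292 / 0.1599 = 1.4334

1.43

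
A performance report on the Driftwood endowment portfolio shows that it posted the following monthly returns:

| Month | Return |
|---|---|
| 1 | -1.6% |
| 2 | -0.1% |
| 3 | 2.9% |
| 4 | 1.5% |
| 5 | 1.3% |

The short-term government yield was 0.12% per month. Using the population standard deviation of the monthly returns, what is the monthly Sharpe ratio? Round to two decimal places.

0.44

r̄ = (-1.6 − 0.1 + 2.9 + 1.5 + 1.3) / 5 = 0.8000%
Population σ = √[Σ(r − r̄)² / 5] = √[11.7200 / 5] = √2.3440 = 1.5310%
Sharpe = (r̄ − rf) / σ = (0.8000 − 0.12) / 1.5310 = 0.6800 / 1.5310 = 0.4442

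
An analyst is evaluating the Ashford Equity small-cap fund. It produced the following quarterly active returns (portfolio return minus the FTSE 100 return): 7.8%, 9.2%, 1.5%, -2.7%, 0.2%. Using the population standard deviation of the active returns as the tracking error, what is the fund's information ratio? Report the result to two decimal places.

Mean return r̄ = 16.00 / 5 = 3.2000%
Population σ = √[Σ(r − r̄)² / 5] = √[103.8600 / 5] = √20.7720 = 4.5576%
IR = r̄ / tracking error = 3.2000 / 4.5576 = 0.7021

0.70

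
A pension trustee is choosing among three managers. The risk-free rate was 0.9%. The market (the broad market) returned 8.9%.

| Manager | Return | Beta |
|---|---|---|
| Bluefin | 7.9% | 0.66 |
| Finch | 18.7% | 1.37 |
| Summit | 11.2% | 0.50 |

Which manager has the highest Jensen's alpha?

Bluefin: α = 7.9% − [0.9% + 0.66 × (8.9% − 0.9%)] = 1.720
Finch: α = 18.7% − [0.9% + 1.37 × (8.9% − 0.9%)] = 6.840
Summit: α = 11.2% − [0.9% + 0.50 × (8.9% − 0.9%)] = 6.300
Highest: Finch (6.840).

Finch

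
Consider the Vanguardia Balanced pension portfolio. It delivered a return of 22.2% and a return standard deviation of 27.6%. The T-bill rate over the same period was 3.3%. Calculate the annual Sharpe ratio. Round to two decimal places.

0.68

Sharpe = (Rp − Rf) / σp = (22.2% − 3.3%) / 27.6% = 18.90% / 27.6% = 0.6848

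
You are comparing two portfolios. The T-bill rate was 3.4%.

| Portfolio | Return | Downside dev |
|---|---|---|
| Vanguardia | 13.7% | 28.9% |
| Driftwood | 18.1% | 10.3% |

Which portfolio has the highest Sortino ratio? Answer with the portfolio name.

Driftwood

Vanguardia: Sortino ratio = (13.7% − 3.4%) / 28.9% = 0.356
Driftwood: Sortino ratio = (18.1% − 3.4%) / 10.3% = 1.427
Highest: Driftwood (1.427).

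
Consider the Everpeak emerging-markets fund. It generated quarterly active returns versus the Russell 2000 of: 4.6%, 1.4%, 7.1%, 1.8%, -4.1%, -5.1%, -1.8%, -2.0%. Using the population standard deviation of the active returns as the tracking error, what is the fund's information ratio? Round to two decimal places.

Mean return μ = 1.90 / 8 = 0.2375%
Σ(r − μ)² = 126.3788; population σ = √(126.3788/8) = 3.9746%
IR = μ / tracking error = 0.2375 / 3.9746 = 0.0598

0.06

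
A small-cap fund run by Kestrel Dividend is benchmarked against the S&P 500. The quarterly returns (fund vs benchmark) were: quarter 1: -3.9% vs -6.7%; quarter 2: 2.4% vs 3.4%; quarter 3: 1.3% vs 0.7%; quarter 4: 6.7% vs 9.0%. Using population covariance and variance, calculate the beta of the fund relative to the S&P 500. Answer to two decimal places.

0.67

r̄p = 1.6250%,  r̄m = 1.6000%
Cov = Σ(rp − r̄p)(rm − r̄m) / 4 = 21.2750
Var(rm) = Σ(rm − r̄m)² / 4 = 31.9250
β = Cov / Var = 21.2750 / 31.9250 = 0.6664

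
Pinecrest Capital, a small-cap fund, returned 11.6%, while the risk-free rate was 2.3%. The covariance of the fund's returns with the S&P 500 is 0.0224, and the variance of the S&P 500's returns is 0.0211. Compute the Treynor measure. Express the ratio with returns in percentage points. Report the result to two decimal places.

8.76

β = Cov / Var = 0.0224 / 0.0211 = 1.0616
Treynor = (Rp − Rf) / β = (11.6% − 2.3%) / 1.0616 = 9.30 / 1.0616 = 8.7604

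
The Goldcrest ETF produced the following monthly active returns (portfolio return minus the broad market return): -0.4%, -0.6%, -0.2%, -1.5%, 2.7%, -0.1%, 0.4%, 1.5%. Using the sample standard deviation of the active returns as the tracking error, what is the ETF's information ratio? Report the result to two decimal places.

Mean return r̄ = 1.80 / 8 = 0.2250%
Σ(r − r̄)² = (-0.4 − 0.2250)² + (-0.6 − 0.2250)² + … = 12.1150
σ = √[12.1150 / 7] = 1.3156%
IR = r̄ / tracking error = 0.2250 / 1.3156 = 0.1710

0.17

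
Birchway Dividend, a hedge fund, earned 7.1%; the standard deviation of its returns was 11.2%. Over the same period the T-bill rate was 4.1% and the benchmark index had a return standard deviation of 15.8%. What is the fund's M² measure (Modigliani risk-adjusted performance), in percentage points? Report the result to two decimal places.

8.33

Sharpe = (Rp − Rf) / σp = (7.1% − 4.1%) / 11.2% = 0.2679
M² = Rf + Sharpe × σm = 4.1% + 0.2679 × 15.8% = 8.3328%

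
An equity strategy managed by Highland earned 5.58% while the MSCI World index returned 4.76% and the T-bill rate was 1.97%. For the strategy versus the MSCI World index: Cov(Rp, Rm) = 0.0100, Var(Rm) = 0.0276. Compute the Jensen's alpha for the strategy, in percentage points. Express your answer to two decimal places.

2.60

β = Cov / Var = 0.0100 / 0.0276 = 0.3623
E[R] = Rf + β(Rm − Rf) = 1.97% + 0.3623 × (4.76% − 1.97%) = 2.9808%
α = Rp − E[R] = 5.58% − 2.9808% = 2.5992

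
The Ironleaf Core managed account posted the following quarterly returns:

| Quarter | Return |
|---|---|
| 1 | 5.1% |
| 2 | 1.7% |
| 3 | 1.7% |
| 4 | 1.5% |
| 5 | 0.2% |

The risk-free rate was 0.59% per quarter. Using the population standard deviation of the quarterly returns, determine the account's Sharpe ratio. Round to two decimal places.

r̄ = (5.1 + 1.7 + 1.7 + 1.5 + 0.2) / 5 = 2.0400%
Σ(r − r̄)² = (5.1 − 2.0400)² + (1.7 − 2.0400)² + (1.7 − 2.0400)² + … = 13.2720
population σ = √(13.2720 / 5) = √2.6544 = 1.6292%
Sharpe = (r̄ − rf) / σ = (2.0400 − 0.59) / 1.6292 = 1.4500 / 1.6292 = 0.8900

0.89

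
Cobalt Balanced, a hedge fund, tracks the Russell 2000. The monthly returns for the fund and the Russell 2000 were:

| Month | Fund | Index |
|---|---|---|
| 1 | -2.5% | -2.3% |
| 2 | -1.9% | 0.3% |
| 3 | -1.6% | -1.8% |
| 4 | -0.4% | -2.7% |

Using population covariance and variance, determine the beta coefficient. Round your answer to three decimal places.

-0.236

r̄p = -1.6000%,  r̄m = -1.6250%
Cov = Σ(rp − r̄p)(rm − r̄m) / 4 = -0.3150
Var(rm) = Σ(rm − r̄m)² / 4 = 1.3369
β = Cov / Var = -0.3150 / 1.3369 = -0.2356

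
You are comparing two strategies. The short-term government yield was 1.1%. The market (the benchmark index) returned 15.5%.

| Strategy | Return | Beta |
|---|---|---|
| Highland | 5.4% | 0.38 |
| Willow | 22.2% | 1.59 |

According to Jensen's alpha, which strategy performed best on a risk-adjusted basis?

Highland

Highland: α = 5.4% − [1.1% + 0.38 × (15.5% − 1.1%)] = -1.172
Willow: α = 22.2% − [1.1% + 1.59 × (15.5% − 1.1%)] = -1.796
Highest: Highland (-1.172).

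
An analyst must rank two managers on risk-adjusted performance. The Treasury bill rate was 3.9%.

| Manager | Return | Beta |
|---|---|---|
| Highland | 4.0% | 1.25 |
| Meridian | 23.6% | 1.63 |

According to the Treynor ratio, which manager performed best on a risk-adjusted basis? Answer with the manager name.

Highland: Treynor = (4.0% − 3.9%) / 1.25 = 0.080
Meridian: Treynor = (23.6% − 3.9%) / 1.63 = 12.086
Highest: Meridian (12.086).

Meridian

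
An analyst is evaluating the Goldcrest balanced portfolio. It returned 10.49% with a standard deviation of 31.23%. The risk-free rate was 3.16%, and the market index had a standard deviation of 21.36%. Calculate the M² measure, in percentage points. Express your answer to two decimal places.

8.17

Sharpe = (Rp − Rf) / σp = (10.49% − 3.16%) / 31.23% = 0.2347
M² = Rf + Sharpe × σm = 3.16% + 0.2347 × 21.36% = 8.1732%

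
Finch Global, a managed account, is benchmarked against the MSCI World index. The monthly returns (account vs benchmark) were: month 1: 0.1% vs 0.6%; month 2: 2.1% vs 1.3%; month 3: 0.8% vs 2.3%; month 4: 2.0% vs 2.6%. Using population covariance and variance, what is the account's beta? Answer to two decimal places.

0.52

r̄p = 1.2500%,  r̄m = 1.7000%
Cov = Σ(rp − r̄p)(rm − r̄m) / 4 = 0.3325
Var(rm) = Σ(rm − r̄m)² / 4 = 0.6350
β = Cov / Var = 0.3325 / 0.6350 = 0.5236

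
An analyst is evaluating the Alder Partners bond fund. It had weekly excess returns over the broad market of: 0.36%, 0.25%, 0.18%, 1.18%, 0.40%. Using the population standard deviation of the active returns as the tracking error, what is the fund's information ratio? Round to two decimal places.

1.31

r̄ = (0.36 + 0.25 + 0.18 + 1.18 + 0.4) / 5 = 0.4740%
Population σ = √[Σ(r − r̄)² / 5] = √[0.6535 / 5] = √0.1307 = 0.3615%
IR = r̄ / tracking error = 0.4740 / 0.3615 = 1.3112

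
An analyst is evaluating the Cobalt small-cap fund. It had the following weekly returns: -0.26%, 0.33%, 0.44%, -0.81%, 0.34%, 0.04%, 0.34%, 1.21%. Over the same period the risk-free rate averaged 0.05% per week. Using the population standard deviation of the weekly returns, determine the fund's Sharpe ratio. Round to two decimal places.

r̄ = (-0.26 + 0.33 + 0.44 − 0.81 + 0.34 + 0.04 + 0.34 + 1.21) / 8 = 0.2038%
Population std dev = √[2.3910 / 8] = 0.5467%
Sharpe = (r̄ − rf) / σ = (0.2038 − 0.05) / 0.5467 = 0.1538 / 0.5467 = 0.2813

0.28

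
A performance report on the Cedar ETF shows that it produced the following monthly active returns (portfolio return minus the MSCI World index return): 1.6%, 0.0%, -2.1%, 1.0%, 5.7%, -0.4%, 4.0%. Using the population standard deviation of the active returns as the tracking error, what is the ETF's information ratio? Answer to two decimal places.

0.57

r̄ = (1.6 + 0 − 2.1 + 1 + 5.7 − 0.4 + 4) / 7 = 9.80 / 7 = 1.4000%
Σ(r − r̄)² = (1.6 − 1.4000)² + (0 − 1.4000)² + … = 42.9000
population σ = √(42.9000 / 7) = √6.1286 = 2.4756%
IR = r̄ / tracking error = 1.4000 / 2.4756 = 0.5655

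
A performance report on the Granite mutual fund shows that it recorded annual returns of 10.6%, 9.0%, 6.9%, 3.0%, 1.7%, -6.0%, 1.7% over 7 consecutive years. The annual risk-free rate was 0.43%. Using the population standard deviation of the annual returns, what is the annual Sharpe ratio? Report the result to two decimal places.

Mean return r̄ = 26.90 / 7 = 3.8429%
Σ(r − r̄)² = (10.6 − 3.8429)² + (9 − 3.8429)² + … = 188.3771
population σ = √(188.3771 / 7) = √26.9110 = 5.1876%
Sharpe = (r̄ − rf) / σ = (3.8429 − 0.43) / 5.1876 = 3.4129 / 5.1876 = 0.6579

0.66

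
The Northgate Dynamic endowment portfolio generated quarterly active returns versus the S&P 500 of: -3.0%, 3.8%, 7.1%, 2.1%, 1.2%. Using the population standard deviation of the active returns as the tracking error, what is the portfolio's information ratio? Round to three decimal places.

r̄ = (-3 + 3.8 + 7.1 + 2.1 + 1.2) / 5 = 2.2400%
Σ(r − r̄)² = (-3 − 2.2400)² + (3.8 − 2.2400)² + … = 54.6120
population σ = √(54.6120 / 5) = √10.9224 = 3.3049%
IR = r̄ / tracking error = 2.2400 / 3.3049 = 0.6778

0.678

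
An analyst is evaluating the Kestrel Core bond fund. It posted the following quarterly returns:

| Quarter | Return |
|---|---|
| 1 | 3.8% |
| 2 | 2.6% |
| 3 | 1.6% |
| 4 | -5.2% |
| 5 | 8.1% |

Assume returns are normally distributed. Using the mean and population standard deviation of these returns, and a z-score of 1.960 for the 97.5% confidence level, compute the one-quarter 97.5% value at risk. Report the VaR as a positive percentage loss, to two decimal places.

Mean return r̄ = 10.90 / 5 = 2.1800%
Σ(r − r̄)² = (3.8 − 2.1800)² + (2.6 − 2.1800)² + (1.6 − 2.1800)² + … = 92.6480
σ = √[92.6480 / 5] = 4.3046%
VaR = −(r̄ − z·σ) = −(2.1800 − 1.960 × 4.3046) = −(-6.2570) = 6.2570%

6.26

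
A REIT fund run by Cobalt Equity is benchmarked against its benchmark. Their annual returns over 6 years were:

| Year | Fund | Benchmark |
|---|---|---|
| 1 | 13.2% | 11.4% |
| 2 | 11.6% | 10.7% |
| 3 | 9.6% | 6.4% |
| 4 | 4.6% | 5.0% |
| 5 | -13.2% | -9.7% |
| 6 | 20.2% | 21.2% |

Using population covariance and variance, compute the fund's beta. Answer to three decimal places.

r̄p = 7.6667%,  r̄m = 7.5000%
Cov = Σ(rp − r̄p)(rm − r̄m) / 6 = 95.0533
Var(rm) = Σ(rm − r̄m)² / 6 = 86.0733
β = Cov / Var = 95.0533 / 86.0733 = 1.1043

1.104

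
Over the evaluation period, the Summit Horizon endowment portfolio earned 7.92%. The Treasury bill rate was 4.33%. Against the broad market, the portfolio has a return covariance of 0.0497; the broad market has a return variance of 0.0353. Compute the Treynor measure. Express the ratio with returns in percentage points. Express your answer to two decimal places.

2.55

β = Cov / Var = 0.0497 / 0.0353 = 1.4079
Treynor = (Rp − Rf) / β = (7.92% − 4.33%) / 1.4079 = 3.59 / 1.4079 = 2.5499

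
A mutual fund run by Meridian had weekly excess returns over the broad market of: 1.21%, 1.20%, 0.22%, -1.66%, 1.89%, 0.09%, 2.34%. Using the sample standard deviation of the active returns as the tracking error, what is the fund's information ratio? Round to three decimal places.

0.564

r̄ = (1.21 + 1.2 + 0.22 − 1.66 + 1.89 + 0.09 + 2.34) / 7 = 5.290 / 7 = 0.7557%
Σ(r − r̄)² = (1.21 − 0.7557)² + (1.2 − 0.7557)² + … = 10.7662
sample σ = √(10.7662 / 6) = √1.7944 = 1.3396%
IR = r̄ / tracking error = 0.7557 / 1.3396 = 0.5641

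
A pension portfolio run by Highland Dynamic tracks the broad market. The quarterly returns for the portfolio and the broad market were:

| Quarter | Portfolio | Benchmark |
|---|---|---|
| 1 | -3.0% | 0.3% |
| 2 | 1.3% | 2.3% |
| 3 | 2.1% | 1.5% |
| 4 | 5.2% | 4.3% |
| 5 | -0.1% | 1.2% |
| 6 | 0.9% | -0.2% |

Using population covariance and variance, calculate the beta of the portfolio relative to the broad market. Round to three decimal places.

1.342

r̄p = 1.0667%,  r̄m = 1.5667%
Cov = Σ(rp − r̄p)(rm − r̄m) / 6 = 2.8789
Var(rm) = Σ(rm − r̄m)² / 6 = 2.1456
β = Cov / Var = 2.8789 / 2.1456 = 1.3418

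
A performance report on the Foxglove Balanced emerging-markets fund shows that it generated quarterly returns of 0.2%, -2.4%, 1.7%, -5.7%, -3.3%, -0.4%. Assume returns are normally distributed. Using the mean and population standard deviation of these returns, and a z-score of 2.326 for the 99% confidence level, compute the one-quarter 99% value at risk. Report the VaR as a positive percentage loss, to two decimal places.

7.34

μ = (0.2 − 2.4 + 1.7 − 5.7 − 3.3 − 0.4) / 6 = -9.90 / 6 = -1.6500%
Σ(r − μ)² = (0.2 − (-1.6500))² + (-2.4 − (-1.6500))² + … = 35.8950
population σ = √(35.8950 / 6) = √5.9825 = 2.4459%
VaR = −(μ − z·σ) = −(-1.6500 − 2.326 × 2.4459) = −(-7.3392) = 7.3392%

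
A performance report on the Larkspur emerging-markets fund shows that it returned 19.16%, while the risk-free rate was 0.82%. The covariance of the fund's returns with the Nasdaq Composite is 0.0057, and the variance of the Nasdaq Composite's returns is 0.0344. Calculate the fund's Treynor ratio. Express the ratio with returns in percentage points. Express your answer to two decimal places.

β = Cov / Var = 0.0057 / 0.0344 = 0.1657
Treynor = (Rp − Rf) / β = (19.16% − 0.82%) / 0.1657 = 18.34 / 0.1657 = 110.6820

110.68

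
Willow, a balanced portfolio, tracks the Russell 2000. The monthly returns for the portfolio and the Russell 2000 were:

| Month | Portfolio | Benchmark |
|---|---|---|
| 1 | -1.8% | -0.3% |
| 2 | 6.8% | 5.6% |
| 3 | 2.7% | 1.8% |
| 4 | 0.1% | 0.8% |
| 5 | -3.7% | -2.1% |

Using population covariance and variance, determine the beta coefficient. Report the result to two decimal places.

1.41

r̄p = 0.8200%,  r̄m = 1.1600%
Cov = Σ(rp − r̄p)(rm − r̄m) / 5 = 9.3148
Var(rm) = Σ(rm − r̄m)² / 5 = 6.6024
β = Cov / Var = 9.3148 / 6.6024 = 1.4108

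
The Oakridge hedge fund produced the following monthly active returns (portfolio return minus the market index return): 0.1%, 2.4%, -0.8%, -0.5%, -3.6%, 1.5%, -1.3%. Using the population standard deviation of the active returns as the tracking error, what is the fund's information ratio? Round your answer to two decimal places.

-0.17

μ = (0.1 + 2.4 − 0.8 − 0.5 − 3.6 + 1.5 − 1.3) / 7 = -2.20 / 7 = -0.3143%
Population std dev = √[22.8686 / 7] = 1.8075%
IR = μ / tracking error = -0.3143 / 1.8075 = -0.1739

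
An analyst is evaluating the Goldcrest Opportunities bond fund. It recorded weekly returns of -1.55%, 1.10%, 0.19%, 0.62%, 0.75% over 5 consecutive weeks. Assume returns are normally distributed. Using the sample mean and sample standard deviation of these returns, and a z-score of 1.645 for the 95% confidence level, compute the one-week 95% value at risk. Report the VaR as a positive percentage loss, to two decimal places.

μ = (-1.55 + 1.1 + 0.19 + 0.62 + 0.75) / 5 = 0.2220%
Σ(r − μ)² = (-1.55 − 0.2220)² + (1.1 − 0.2220)² + (0.19 − 0.2220)² + … = 4.3491
sample σ = √(4.3491 / 4) = √1.0873 = 1.0427%
VaR = −(μ − z·σ) = −(0.2220 − 1.645 × 1.0427) = −(-1.4932) = 1.4932%

1.49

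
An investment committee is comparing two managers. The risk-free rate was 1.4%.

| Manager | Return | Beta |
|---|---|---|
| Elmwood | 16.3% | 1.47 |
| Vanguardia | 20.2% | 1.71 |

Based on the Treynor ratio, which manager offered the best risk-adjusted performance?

Elmwood: Treynor = (16.3% − 1.4%) / 1.47 = 10.136
Vanguardia: Treynor = (20.2% − 1.4%) / 1.71 = 10.994
Highest: Vanguardia (10.994).

Vanguardia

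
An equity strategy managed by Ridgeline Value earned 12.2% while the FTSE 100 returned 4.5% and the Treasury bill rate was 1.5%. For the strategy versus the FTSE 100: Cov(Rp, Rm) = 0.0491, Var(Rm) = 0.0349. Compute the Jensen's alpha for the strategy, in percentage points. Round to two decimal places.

6.48

β = Cov / Var = 0.0491 / 0.0349 = 1.4069
E[R] = Rf + β(Rm − Rf) = 1.5% + 1.4069 × (4.5% − 1.5%) = 5.7207%
α = Rp − E[R] = 12.2% − 5.7207% = 6.4793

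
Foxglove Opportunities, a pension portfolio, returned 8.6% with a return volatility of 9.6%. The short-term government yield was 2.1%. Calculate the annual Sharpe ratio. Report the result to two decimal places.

0.68

Sharpe = (Rp − Rf) / σp = (8.6% − 2.1%) / 9.6% = 6.50% / 9.6% = 0.6771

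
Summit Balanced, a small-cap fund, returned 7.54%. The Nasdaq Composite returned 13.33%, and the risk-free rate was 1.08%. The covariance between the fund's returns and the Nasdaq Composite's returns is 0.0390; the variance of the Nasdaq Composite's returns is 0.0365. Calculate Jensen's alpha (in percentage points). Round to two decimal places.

β = Cov / Var = 0.0390 / 0.0365 = 1.0685
E[R] = Rf + β(Rm − Rf) = 1.08% + 1.0685 × (13.33% − 1.08%) = 14.1691%
α = Rp − E[R] = 7.54% − 14.1691% = -6.6291

-6.63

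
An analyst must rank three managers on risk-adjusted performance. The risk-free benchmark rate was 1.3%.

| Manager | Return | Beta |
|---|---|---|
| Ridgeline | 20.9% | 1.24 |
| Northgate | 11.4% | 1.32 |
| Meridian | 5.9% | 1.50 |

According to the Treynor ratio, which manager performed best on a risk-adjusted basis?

Ridgeline

Ridgeline: Treynor = (20.9% − 1.3%) / 1.24 = 15.806
Northgate: Treynor = (11.4% − 1.3%) / 1.32 = 7.652
Meridian: Treynor = (5.9% − 1.3%) / 1.50 = 3.067
Highest: Ridgeline (15.806).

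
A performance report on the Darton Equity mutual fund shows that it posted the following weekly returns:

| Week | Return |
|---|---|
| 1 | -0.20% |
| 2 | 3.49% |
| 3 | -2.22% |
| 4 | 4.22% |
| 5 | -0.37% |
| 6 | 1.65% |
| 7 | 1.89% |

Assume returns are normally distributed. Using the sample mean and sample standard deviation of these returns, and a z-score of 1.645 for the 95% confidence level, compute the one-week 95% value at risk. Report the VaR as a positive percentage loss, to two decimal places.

r̄ = (-0.2 + 3.49 − 2.22 + 4.22 − 0.37 + 1.65 + 1.89) / 7 = 1.2086%
Sample σ = √[Σ(r − r̄)² / 6] = √[31.1639 / 6] = √5.1940 = 2.2790%
VaR = −(r̄ − z·σ) = −(1.2086 − 1.645 × 2.2790) = −(-2.5404) = 2.5404%

2.54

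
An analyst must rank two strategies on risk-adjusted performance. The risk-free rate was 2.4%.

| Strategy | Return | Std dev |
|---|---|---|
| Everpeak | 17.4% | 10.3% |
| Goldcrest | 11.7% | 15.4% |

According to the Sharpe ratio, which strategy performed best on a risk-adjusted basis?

Everpeak: Sharpe ratio = (17.4% − 2.4%) / 10.3% = 1.456
Goldcrest: Sharpe ratio = (11.7% − 2.4%) / 15.4% = 0.604
Highest: Everpeak (1.456).

Everpeak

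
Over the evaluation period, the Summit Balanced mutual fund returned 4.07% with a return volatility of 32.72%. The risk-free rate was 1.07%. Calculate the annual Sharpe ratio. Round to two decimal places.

0.09

Sharpe = (Rp − Rf) / σp = (4.07% − 1.07%) / 32.72% = 3.00% / 32.72% = 0.0917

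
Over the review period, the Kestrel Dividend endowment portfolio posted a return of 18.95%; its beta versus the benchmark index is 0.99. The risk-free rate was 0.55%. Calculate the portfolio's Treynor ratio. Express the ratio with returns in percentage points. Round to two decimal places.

Treynor = (Rp − Rf) / β = (18.95% − 0.55%) / 0.99 = 18.40 / 0.99 = 18.5859

18.59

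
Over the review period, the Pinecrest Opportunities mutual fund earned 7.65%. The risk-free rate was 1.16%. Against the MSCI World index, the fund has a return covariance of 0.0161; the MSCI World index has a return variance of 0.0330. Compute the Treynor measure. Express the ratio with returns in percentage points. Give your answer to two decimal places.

13.30

β = Cov / Var = 0.0161 / 0.0330 = 0.4879
Treynor = (Rp − Rf) / β = (7.65% − 1.16%) / 0.4879 = 6.49 / 0.4879 = 13.3019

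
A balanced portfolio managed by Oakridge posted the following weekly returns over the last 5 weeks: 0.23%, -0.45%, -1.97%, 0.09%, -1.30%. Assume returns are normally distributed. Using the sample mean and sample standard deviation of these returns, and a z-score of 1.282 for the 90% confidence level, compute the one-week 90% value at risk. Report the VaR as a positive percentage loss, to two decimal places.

1.88

Mean return r̄ = -3.400 / 5 = -0.6800%
Sample std dev = √[3.5224 / 4] = 0.9384%
VaR = −(r̄ − z·σ) = −(-0.6800 − 1.282 × 0.9384) = −(-1.8830) = 1.8830%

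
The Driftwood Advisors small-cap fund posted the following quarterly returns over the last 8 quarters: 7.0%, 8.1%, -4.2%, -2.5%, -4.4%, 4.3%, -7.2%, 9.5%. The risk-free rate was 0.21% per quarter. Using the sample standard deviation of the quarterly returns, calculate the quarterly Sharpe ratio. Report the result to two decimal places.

r̄ = (7 + 8.1 − 4.2 − 2.5 − 4.4 + 4.3 − 7.2 + 9.5) / 8 = 10.60 / 8 = 1.3250%
Σ(r − r̄)² = 304.3950; sample σ = √(304.3950/7) = 6.5943%
Sharpe = (r̄ − rf) / σ = (1.3250 − 0.21) / 6.5943 = 1.1150 / 6.5943 = 0.1691

0.17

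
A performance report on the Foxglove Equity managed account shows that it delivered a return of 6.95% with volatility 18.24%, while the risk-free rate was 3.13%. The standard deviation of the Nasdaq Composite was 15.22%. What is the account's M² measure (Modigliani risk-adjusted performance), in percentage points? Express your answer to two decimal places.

Sharpe = (Rp − Rf) / σp = (6.95% − 3.13%) / 18.24% = 0.2094
M² = Rf + Sharpe × σm = 3.13% + 0.2094 × 15.22% = 6.3171%

6.32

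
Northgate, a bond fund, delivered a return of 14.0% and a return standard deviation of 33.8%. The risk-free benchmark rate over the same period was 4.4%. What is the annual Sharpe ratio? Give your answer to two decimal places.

0.28

Sharpe = (Rp − Rf) / σp = (14.0% − 4.4%) / 33.8% = 9.60% / 33.8% = 0.2840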